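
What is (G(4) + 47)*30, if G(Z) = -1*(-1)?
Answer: 1440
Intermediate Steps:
G(Z) = 1
(G(4) + 47)*30 = (1 + 47)*30 = 48*30 = 1440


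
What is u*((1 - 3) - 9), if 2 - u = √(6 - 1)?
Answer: -22 + 11*√5 ≈ 2.5967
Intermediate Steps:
u = 2 - √5 (u = 2 - √(6 - 1) = 2 - √5 ≈ -0.23607)
u*((1 - 3) - 9) = (2 - √5)*((1 - 3) - 9) = (2 - √5)*(-2 - 9) = (2 - √5)*(-11) = -22 + 11*√5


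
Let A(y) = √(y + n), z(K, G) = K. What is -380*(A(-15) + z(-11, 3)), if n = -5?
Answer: 4180 - 760*I*√5 ≈ 4180.0 - 1699.4*I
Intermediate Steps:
A(y) = √(-5 + y) (A(y) = √(y - 5) = √(-5 + y))
-380*(A(-15) + z(-11, 3)) = -380*(√(-5 - 15) - 11) = -380*(√(-20) - 11) = -380*(2*I*√5 - 11) = -380*(-11 + 2*I*√5) = 4180 - 760*I*√5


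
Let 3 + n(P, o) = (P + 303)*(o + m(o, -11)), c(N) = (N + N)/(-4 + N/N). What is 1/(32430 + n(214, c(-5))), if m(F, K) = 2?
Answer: 3/105553 ≈ 2.8422e-5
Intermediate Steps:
c(N) = -2*N/3 (c(N) = (2*N)/(-4 + 1) = (2*N)/(-3) = (2*N)*(-⅓) = -2*N/3)
n(P, o) = -3 + (2 + o)*(303 + P) (n(P, o) = -3 + (P + 303)*(o + 2) = -3 + (303 + P)*(2 + o) = -3 + (2 + o)*(303 + P))
1/(32430 + n(214, c(-5))) = 1/(32430 + (603 + 2*214 + 303*(-⅔*(-5)) + 214*(-⅔*(-5)))) = 1/(32430 + (603 + 428 + 303*(10/3) + 214*(10/3))) = 1/(32430 + (603 + 428 + 1010 + 2140/3)) = 1/(32430 + 8263/3) = 1/(105553/3) = 3/105553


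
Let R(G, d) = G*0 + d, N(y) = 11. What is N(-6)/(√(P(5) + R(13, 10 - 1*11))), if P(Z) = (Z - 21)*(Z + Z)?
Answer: -11*I*√161/161 ≈ -0.86692*I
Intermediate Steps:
R(G, d) = d (R(G, d) = 0 + d = d)
P(Z) = 2*Z*(-21 + Z) (P(Z) = (-21 + Z)*(2*Z) = 2*Z*(-21 + Z))
N(-6)/(√(P(5) + R(13, 10 - 1*11))) = 11/(√(2*5*(-21 + 5) + (10 - 1*11))) = 11/(√(2*5*(-16) + (10 - 11))) = 11/(√(-160 - 1)) = 11/(√(-161)) = 11/((I*√161)) = 11*(-I*√161/161) = -11*I*√161/161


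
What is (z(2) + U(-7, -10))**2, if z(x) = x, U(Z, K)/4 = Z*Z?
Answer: 39204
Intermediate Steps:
U(Z, K) = 4*Z**2 (U(Z, K) = 4*(Z*Z) = 4*Z**2)
(z(2) + U(-7, -10))**2 = (2 + 4*(-7)**2)**2 = (2 + 4*49)**2 = (2 + 196)**2 = 198**2 = 39204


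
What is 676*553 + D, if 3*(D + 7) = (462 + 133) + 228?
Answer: 1122286/3 ≈ 3.7410e+5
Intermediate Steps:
D = 802/3 (D = -7 + ((462 + 133) + 228)/3 = -7 + (595 + 228)/3 = -7 + (⅓)*823 = -7 + 823/3 = 802/3 ≈ 267.33)
676*553 + D = 676*553 + 802/3 = 373828 + 802/3 = 1122286/3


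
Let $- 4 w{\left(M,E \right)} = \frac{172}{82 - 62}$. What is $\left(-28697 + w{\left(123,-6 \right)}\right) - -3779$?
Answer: $- \frac{498403}{20} \approx -24920.0$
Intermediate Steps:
$w{\left(M,E \right)} = - \frac{43}{20}$ ($w{\left(M,E \right)} = - \frac{172 \frac{1}{82 - 62}}{4} = - \frac{172 \cdot \frac{1}{20}}{4} = \left(- \frac{1}{4}\right) \frac{43}{5} = - \frac{43}{20}$)
$\left(-28697 + w{\left(123,-6 \right)}\right) - -3779 = \left(-28697 - \frac{43}{20}\right) - -3779 = - \frac{573983}{20} + \left(3796 - 17\right) = - \frac{573983}{20} + 3779 = - \frac{498403}{20}$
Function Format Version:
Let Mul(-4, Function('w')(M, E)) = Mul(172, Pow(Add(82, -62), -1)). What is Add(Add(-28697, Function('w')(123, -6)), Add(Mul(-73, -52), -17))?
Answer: Rational(-498403, 20) ≈ -24920.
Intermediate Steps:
Function('w')(M, E) = Rational(-43, 20) (Function('w')(M, E) = Mul(Rational(-1, 4), Mul(172, Pow(Add(82, -62), -1))) = Mul(Rational(-1, 4), Mul(172, Pow(20, -1))) = Mul(Rational(-1, 4), Mul(172, Rational(1, 20))) = Mul(Rational(-1, 4), Rational(43, 5)) = Rational(-43, 20))
Add(Add(-28697, Function('w')(123, -6)), Add(Mul(-73, -52), -17)) = Add(Add(-28697, Rational(-43, 20)), Add(Mul(-73, -52), -17)) = Add(Rational(-573983, 20), Add(3796, -17)) = Add(Rational(-573983, 20), 3779) = Rational(-498403, 20)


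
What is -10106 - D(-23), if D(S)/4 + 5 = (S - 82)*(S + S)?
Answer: -29406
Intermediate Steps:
D(S) = -20 + 8*S*(-82 + S) (D(S) = -20 + 4*((S - 82)*(S + S)) = -20 + 4*((-82 + S)*(2*S)) = -20 + 4*(2*S*(-82 + S)) = -20 + 8*S*(-82 + S))
-10106 - D(-23) = -10106 - (-20 - 656*(-23) + 8*(-23)**2) = -10106 - (-20 + 15088 + 8*529) = -10106 - (-20 + 15088 + 4232) = -10106 - 1*19300 = -10106 - 19300 = -29406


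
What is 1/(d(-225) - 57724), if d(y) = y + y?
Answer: -1/58174 ≈ -1.7190e-5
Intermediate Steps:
d(y) = 2*y
1/(d(-225) - 57724) = 1/(2*(-225) - 57724) = 1/(-450 - 57724) = 1/(-58174) = -1/58174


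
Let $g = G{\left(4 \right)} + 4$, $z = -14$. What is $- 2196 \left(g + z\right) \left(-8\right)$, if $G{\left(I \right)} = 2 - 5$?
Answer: $-228384$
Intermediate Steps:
$G{\left(I \right)} = -3$ ($G{\left(I \right)} = 2 - 5 = -3$)
$g = 1$ ($g = -3 + 4 = 1$)
$- 2196 \left(g + z\right) \left(-8\right) = - 2196 \left(1 - 14\right) \left(-8\right) = - 2196 \left(\left(-13\right) \left(-8\right)\right) = \left(-2196\right) 104 = -228384$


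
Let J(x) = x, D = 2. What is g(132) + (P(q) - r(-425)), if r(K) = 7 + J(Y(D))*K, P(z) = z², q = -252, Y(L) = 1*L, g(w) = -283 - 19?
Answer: 64045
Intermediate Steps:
g(w) = -302
Y(L) = L
r(K) = 7 + 2*K
g(132) + (P(q) - r(-425)) = -302 + ((-252)² - (7 + 2*(-425))) = -302 + (63504 - (7 - 850)) = -302 + (63504 - 1*(-843)) = -302 + (63504 + 843) = -302 + 64347 = 64045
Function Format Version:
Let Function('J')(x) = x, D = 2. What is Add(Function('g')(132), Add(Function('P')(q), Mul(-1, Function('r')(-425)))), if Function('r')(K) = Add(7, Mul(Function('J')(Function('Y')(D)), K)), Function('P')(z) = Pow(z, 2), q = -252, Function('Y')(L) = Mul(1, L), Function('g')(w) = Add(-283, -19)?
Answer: 64045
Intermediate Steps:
Function('g')(w) = -302
Function('Y')(L) = L
Function('r')(K) = Add(7, Mul(2, K))
Add(Function('g')(132), Add(Function('P')(q), Mul(-1, Function('r')(-425)))) = Add(-302, Add(Pow(-252, 2), Mul(-1, Add(7, Mul(2, -425))))) = Add(-302, Add(63504, Mul(-1, Add(7, -850)))) = Add(-302, Add(63504, Mul(-1, -843))) = Add(-302, Add(63504, 843)) = Add(-302, 64347) = 64045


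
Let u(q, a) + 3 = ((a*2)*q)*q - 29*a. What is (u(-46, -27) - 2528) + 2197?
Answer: -113815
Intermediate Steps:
u(q, a) = -3 - 29*a + 2*a*q² (u(q, a) = -3 + (((a*2)*q)*q - 29*a) = -3 + (((2*a)*q)*q - 29*a) = -3 + ((2*a*q)*q - 29*a) = -3 + (2*a*q² - 29*a) = -3 + (-29*a + 2*a*q²) = -3 - 29*a + 2*a*q²)
(u(-46, -27) - 2528) + 2197 = ((-3 - 29*(-27) + 2*(-27)*(-46)²) - 2528) + 2197 = ((-3 + 783 + 2*(-27)*2116) - 2528) + 2197 = ((-3 + 783 - 114264) - 2528) + 2197 = (-113484 - 2528) + 2197 = -116012 + 2197 = -113815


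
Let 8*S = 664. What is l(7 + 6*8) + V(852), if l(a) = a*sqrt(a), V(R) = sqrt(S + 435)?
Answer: sqrt(518) + 55*sqrt(55) ≈ 430.65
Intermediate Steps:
S = 83 (S = (1/8)*664 = 83)
V(R) = sqrt(518) (V(R) = sqrt(83 + 435) = sqrt(518))
l(a) = a**(3/2)
l(7 + 6*8) + V(852) = (7 + 6*8)**(3/2) + sqrt(518) = (7 + 48)**(3/2) + sqrt(518) = 55**(3/2) + sqrt(518) = 55*sqrt(55) + sqrt(518) = sqrt(518) + 55*sqrt(55)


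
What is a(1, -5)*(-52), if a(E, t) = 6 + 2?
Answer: -416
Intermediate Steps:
a(E, t) = 8
a(1, -5)*(-52) = 8*(-52) = -416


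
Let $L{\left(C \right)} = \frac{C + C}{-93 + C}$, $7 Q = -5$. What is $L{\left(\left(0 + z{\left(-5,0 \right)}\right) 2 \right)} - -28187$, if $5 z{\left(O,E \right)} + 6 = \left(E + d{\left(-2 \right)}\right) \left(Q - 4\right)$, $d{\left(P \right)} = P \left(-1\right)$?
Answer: $\frac{32612503}{1157} \approx 28187.0$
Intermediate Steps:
$Q = - \frac{5}{7}$ ($Q = \frac{1}{7} \left(-5\right) = - \frac{5}{7} \approx -0.71429$)
$d{\left(P \right)} = - P$
$z{\left(O,E \right)} = - \frac{108}{35} - \frac{33 E}{35}$ ($z{\left(O,E \right)} = - \frac{6}{5} + \frac{\left(E - -2\right) \left(- \frac{5}{7} - 4\right)}{5} = - \frac{6}{5} + \frac{\left(E + 2\right) \left(- \frac{33}{7}\right)}{5} = - \frac{6}{5} + \frac{\left(2 + E\right) \left(- \frac{33}{7}\right)}{5} = - \frac{6}{5} + \frac{- \frac{66}{7} - \frac{33 E}{7}}{5} = - \frac{6}{5} - \left(\frac{66}{35} + \frac{33 E}{35}\right) = - \frac{108}{35} - \frac{33 E}{35}$)
$L{\left(C \right)} = \frac{2 C}{-93 + C}$
$L{\left(\left(0 + z{\left(-5,0 \right)}\right) 2 \right)} - -28187 = \frac{2 \left(0 - \frac{108}{35}\right) 2}{-93 + \left(0 - \frac{108}{35}\right) 2} - -28187 = \frac{2 \left(0 + \left(- \frac{108}{35} + 0\right)\right) 2}{-93 + \left(0 + \left(- \frac{108}{35} + 0\right)\right) 2} + 28187 = \frac{2 \left(0 - \frac{108}{35}\right) 2}{-93 + \left(0 - \frac{108}{35}\right) 2} + 28187 = \frac{2 \left(\left(- \frac{108}{35}\right) 2\right)}{-93 - \frac{216}{35}} + 28187 = 2 \left(- \frac{216}{35}\right) \frac{1}{-93 - \frac{216}{35}} + 28187 = 2 \left(- \frac{216}{35}\right) \frac{1}{- \frac{3471}{35}} + 28187 = 2 \left(- \frac{216}{35}\right) \left(- \frac{35}{3471}\right) + 28187 = \frac{144}{1157} + 28187 = \frac{32612503}{1157}$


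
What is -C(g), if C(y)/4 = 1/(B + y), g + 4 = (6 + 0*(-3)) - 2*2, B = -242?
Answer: 1/61 ≈ 0.016393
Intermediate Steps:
g = -2 (g = -4 + ((6 + 0*(-3)) - 2*2) = -4 + ((6 + 0) - 4) = -4 + (6 - 4) = -4 + 2 = -2)
C(y) = 4/(-242 + y)
-C(g) = -4/(-242 - 2) = -4/(-244) = -4*(-1)/244 = -1*(-1/61) = 1/61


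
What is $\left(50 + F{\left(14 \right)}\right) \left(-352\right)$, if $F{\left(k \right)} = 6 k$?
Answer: $-47168$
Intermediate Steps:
$\left(50 + F{\left(14 \right)}\right) \left(-352\right) = \left(50 + 6 \cdot 14\right) \left(-352\right) = \left(50 + 84\right) \left(-352\right) = 134 \left(-352\right) = -47168$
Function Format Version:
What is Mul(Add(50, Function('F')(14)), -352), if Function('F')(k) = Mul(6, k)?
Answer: -47168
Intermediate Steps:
Mul(Add(50, Function('F')(14)), -352) = Mul(Add(50, Mul(6, 14)), -352) = Mul(Add(50, 84), -352) = Mul(134, -352) = -47168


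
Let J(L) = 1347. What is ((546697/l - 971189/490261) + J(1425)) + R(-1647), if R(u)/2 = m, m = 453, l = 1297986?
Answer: 1432708297514101/636351914346 ≈ 2251.4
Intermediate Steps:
R(u) = 906 (R(u) = 2*453 = 906)
((546697/l - 971189/490261) + J(1425)) + R(-1647) = ((546697/1297986 - 971189/490261) + 1347) + 906 = (-992565507437/636351914346 + 1347) + 906 = 856173463116625/636351914346 + 906 = 1432708297514101/636351914346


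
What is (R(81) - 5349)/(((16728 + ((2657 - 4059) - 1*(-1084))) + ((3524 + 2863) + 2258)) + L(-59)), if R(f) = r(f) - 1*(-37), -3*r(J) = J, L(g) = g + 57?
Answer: -5339/25053 ≈ -0.21311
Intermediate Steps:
L(g) = 57 + g
r(J) = -J/3
R(f) = 37 - f/3 (R(f) = -f/3 - 1*(-37) = -f/3 + 37 = 37 - f/3)
(R(81) - 5349)/(((16728 + ((2657 - 4059) - 1*(-1084))) + ((3524 + 2863) + 2258)) + L(-59)) = ((37 - ⅓*81) - 5349)/(((16728 + ((2657 - 4059) - 1*(-1084))) + ((3524 + 2863) + 2258)) + (57 - 59)) = ((37 - 27) - 5349)/(((16728 + (-1402 + 1084)) + (6387 + 2258)) - 2) = (10 - 5349)/(((16728 - 318) + 8645) - 2) = -5339/((16410 + 8645) - 2) = -5339/(25055 - 2) = -5339/25053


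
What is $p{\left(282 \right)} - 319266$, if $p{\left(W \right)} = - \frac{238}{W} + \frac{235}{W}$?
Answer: $- \frac{30011005}{94} \approx -3.1927 \cdot 10^{5}$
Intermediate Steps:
$p{\left(W \right)} = - \frac{3}{W}$
$p{\left(282 \right)} - 319266 = - \frac{3}{282} - 319266 = \left(-3\right) \frac{1}{282} - 319266 = - \frac{1}{94} - 319266 = - \frac{30011005}{94}$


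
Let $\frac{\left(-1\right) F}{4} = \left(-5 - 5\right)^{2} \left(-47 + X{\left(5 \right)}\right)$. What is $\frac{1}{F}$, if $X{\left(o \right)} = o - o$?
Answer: $\frac{1}{18800} \approx 5.3191 \cdot 10^{-5}$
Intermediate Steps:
$X{\left(o \right)} = 0$
$F = 18800$ ($F = - 4 \left(-5 - 5\right)^{2} \left(-47 + 0\right) = - 4 \left(-10\right)^{2} \left(-47\right) = - 4 \cdot 100 \left(-47\right) = \left(-4\right) \left(-4700\right) = 18800$)
$\frac{1}{F} = \frac{1}{18800}$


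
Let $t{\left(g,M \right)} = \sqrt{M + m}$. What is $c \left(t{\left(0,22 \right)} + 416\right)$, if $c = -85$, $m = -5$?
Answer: $-35360 - 85 \sqrt{17} \approx -35710.0$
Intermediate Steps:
$t{\left(g,M \right)} = \sqrt{-5 + M}$ ($t{\left(g,M \right)} = \sqrt{M - 5} = \sqrt{-5 + M}$)
$c \left(t{\left(0,22 \right)} + 416\right) = - 85 \left(\sqrt{-5 + 22} + 416\right) = - 85 \left(\sqrt{17} + 416\right) = - 85 \left(416 + \sqrt{17}\right) = -35360 - 85 \sqrt{17}$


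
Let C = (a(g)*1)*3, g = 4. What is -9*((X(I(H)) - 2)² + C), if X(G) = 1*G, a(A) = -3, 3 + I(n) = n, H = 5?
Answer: 81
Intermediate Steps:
I(n) = -3 + n
X(G) = G
C = -9 (C = -3*1*3 = -3*3 = -9)
-9*((X(I(H)) - 2)² + C) = -9*(((-3 + 5) - 2)² - 9) = -9*((2 - 2)² - 9) = -9*(0² - 9) = -9*(0 - 9) = -9*(-9) = 81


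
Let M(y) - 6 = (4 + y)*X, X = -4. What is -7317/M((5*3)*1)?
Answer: 7317/70 ≈ 104.53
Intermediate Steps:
M(y) = -10 - 4*y (M(y) = 6 + (4 + y)*(-4) = 6 + (-16 - 4*y) = -10 - 4*y)
-7317/M((5*3)*1) = -7317/(-10 - 4*5*3) = -7317/(-10 - 60) = -7317/(-70) = -7317*(-1/70) = 7317/70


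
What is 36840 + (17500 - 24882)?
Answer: 29458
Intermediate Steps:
36840 + (17500 - 24882) = 36840 - 7382 = 29458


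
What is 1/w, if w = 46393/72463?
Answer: 72463/46393 ≈ 1.5619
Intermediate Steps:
w = 46393/72463 (w = 46393*(1/72463) = 46393/72463 ≈ 0.64023)
1/w = 1/(46393/72463) = 72463/46393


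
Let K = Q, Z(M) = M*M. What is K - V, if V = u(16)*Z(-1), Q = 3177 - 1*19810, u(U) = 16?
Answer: -16649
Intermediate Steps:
Z(M) = M²
Q = -16633 (Q = 3177 - 19810 = -16633)
V = 16 (V = 16*(-1)² = 16*1 = 16)
K = -16633
K - V = -16633 - 1*16 = -16633 - 16 = -16649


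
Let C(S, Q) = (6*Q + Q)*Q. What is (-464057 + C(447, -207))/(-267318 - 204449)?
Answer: 164114/471767 ≈ 0.34787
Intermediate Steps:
C(S, Q) = 7*Q² (C(S, Q) = (7*Q)*Q = 7*Q²)
(-464057 + C(447, -207))/(-267318 - 204449) = (-464057 + 7*(-207)²)/(-267318 - 204449) = (-464057 + 7*42849)/(-471767) = (-464057 + 299943)*(-1/471767) = -164114*(-1/471767) = 164114/471767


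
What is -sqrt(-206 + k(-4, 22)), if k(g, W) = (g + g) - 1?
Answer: -I*sqrt(215) ≈ -14.663*I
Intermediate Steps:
k(g, W) = -1 + 2*g (k(g, W) = 2*g - 1 = -1 + 2*g)
-sqrt(-206 + k(-4, 22)) = -sqrt(-206 + (-1 + 2*(-4))) = -sqrt(-206 + (-1 - 8)) = -sqrt(-206 - 9) = -sqrt(-215) = -I*sqrt(215)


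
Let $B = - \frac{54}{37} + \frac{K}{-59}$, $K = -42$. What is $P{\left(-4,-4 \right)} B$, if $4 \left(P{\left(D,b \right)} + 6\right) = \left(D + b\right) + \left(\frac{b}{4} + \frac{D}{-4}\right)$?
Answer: $\frac{13056}{2183} \approx 5.9808$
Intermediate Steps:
$P{\left(D,b \right)} = -6 + \frac{3 D}{16} + \frac{5 b}{16}$ ($P{\left(D,b \right)} = -6 + \frac{\left(D + b\right) + \left(\frac{b}{4} + \frac{D}{-4}\right)}{4} = -6 + \frac{\left(D + b\right) + \left(b \frac{1}{4} + D \left(- \frac{1}{4}\right)\right)}{4} = -6 + \frac{\left(D + b\right) - \left(- \frac{b}{4} + \frac{D}{4}\right)}{4} = -6 + \frac{\frac{3 D}{4} + \frac{5 b}{4}}{4} = -6 + \left(\frac{3 D}{16} + \frac{5 b}{16}\right) = -6 + \frac{3 D}{16} + \frac{5 b}{16}$)
$B = - \frac{1632}{2183}$ ($B = - \frac{54}{37} - \frac{42}{-59} = \left(-54\right) \frac{1}{37} - - \frac{42}{59} = - \frac{54}{37} + \frac{42}{59} = - \frac{1632}{2183} \approx -0.74759$)
$P{\left(-4,-4 \right)} B = \left(-6 + \frac{3}{16} \left(-4\right) + \frac{5}{16} \left(-4\right)\right) \left(- \frac{1632}{2183}\right) = \left(-6 - \frac{3}{4} - \frac{5}{4}\right) \left(- \frac{1632}{2183}\right) = \left(-8\right) \left(- \frac{1632}{2183}\right) = \frac{13056}{2183}$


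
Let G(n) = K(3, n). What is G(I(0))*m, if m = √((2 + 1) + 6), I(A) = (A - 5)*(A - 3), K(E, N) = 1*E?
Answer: 9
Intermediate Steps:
K(E, N) = E
I(A) = (-5 + A)*(-3 + A)
G(n) = 3
m = 3 (m = √(3 + 6) = √9 = 3)
G(I(0))*m = 3*3 = 9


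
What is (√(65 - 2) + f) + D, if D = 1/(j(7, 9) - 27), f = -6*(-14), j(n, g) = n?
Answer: 1679/20 + 3*√7 ≈ 91.887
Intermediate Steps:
f = 84
D = -1/20 (D = 1/(7 - 27) = 1/(-20) = -1/20 ≈ -0.050000)
(√(65 - 2) + f) + D = (√(65 - 2) + 84) - 1/20 = (√63 + 84) - 1/20 = (3*√7 + 84) - 1/20 = (84 + 3*√7) - 1/20 = 1679/20 + 3*√7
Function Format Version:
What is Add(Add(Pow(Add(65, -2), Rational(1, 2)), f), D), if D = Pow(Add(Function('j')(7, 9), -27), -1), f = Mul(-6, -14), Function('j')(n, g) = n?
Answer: Add(Rational(1679, 20), Mul(3, Pow(7, Rational(1, 2)))) ≈ 91.887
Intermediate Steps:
f = 84
D = Rational(-1, 20) (D = Pow(Add(7, -27), -1) = Pow(-20, -1) = Rational(-1, 20) ≈ -0.050000)
Add(Add(Pow(Add(65, -2), Rational(1, 2)), f), D) = Add(Add(Pow(Add(65, -2), Rational(1, 2)), 84), Rational(-1, 20)) = Add(Add(Pow(63, Rational(1, 2)), 84), Rational(-1, 20)) = Add(Add(Mul(3, Pow(7, Rational(1, 2))), 84), Rational(-1, 20)) = Add(Add(84, Mul(3, Pow(7, Rational(1, 2)))), Rational(-1, 20)) = Add(Rational(1679, 20), Mul(3, Pow(7, Rational(1, 2))))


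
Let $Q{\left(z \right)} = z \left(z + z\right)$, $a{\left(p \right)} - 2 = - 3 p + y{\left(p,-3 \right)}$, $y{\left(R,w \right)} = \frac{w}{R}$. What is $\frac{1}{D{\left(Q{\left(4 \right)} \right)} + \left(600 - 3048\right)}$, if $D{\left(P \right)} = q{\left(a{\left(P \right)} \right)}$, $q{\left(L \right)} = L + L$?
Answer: $- \frac{16}{42179} \approx -0.00037934$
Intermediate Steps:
$a{\left(p \right)} = 2 - 3 p - \frac{3}{p}$ ($a{\left(p \right)} = 2 - \left(3 p + \frac{3}{p}\right) = 2 - 3 p - \frac{3}{p}$)
$q{\left(L \right)} = 2 L$
$Q{\left(z \right)} = 2 z^{2}$ ($Q{\left(z \right)} = z 2 z = 2 z^{2}$)
$D{\left(P \right)} = 4 - 6 P - \frac{6}{P}$ ($D{\left(P \right)} = 2 \left(2 - 3 P - \frac{3}{P}\right) = 4 - 6 P - \frac{6}{P}$)
$\frac{1}{D{\left(Q{\left(4 \right)} \right)} + \left(600 - 3048\right)} = \frac{1}{\left(4 - 6 \cdot 2 \cdot 4^{2} - \frac{6}{2 \cdot 4^{2}}\right) + \left(600 - 3048\right)} = \frac{1}{\left(4 - 6 \cdot 2 \cdot 16 - \frac{6}{2 \cdot 16}\right) - 2448} = \frac{1}{\left(4 - 192 - \frac{6}{32}\right) - 2448} = \frac{1}{\left(4 - 192 - \frac{3}{16}\right) - 2448} = \frac{1}{- \frac{3011}{16} - 2448} = \frac{1}{- \frac{42179}{16}} = - \frac{16}{42179}$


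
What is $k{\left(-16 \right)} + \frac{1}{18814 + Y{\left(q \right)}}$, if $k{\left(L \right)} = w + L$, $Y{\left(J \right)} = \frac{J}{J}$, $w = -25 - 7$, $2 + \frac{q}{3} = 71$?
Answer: $- \frac{903119}{18815} \approx -48.0$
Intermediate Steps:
$q = 207$ ($q = -6 + 3 \cdot 71 = -6 + 213 = 207$)
$w = -32$ ($w = -25 - 7 = -32$)
$Y{\left(J \right)} = 1$
$k{\left(L \right)} = -32 + L$
$k{\left(-16 \right)} + \frac{1}{18814 + Y{\left(q \right)}} = \left(-32 - 16\right) + \frac{1}{18814 + 1} = -48 + \frac{1}{18815} = - \frac{903119}{18815}$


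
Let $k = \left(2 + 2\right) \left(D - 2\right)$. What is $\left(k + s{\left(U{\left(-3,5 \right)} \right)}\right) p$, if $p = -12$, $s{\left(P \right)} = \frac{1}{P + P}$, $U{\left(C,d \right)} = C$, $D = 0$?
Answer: $98$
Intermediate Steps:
$s{\left(P \right)} = \frac{1}{2 P}$
$k = -8$ ($k = \left(2 + 2\right) \left(0 - 2\right) = 4 \left(-2\right) = -8$)
$\left(k + s{\left(U{\left(-3,5 \right)} \right)}\right) p = \left(-8 + \frac{1}{2 \left(-3\right)}\right) \left(-12\right) = \left(-8 + \frac{1}{2} \left(- \frac{1}{3}\right)\right) \left(-12\right) = \left(-8 - \frac{1}{6}\right) \left(-12\right) = \left(- \frac{49}{6}\right) \left(-12\right) = 98$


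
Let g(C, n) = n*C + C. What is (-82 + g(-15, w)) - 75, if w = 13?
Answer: -367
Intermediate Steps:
g(C, n) = C + C*n (g(C, n) = C*n + C = C + C*n)
(-82 + g(-15, w)) - 75 = (-82 - 15*(1 + 13)) - 75 = (-82 - 15*14) - 75 = (-82 - 210) - 75 = -292 - 75 = -367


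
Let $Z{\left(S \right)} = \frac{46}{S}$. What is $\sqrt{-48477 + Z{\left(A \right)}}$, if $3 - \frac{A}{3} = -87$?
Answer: $\frac{2 i \sqrt{24541395}}{45} \approx 220.17 i$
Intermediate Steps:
$A = 270$ ($A = 9 - -261 = 9 + 261 = 270$)
$\sqrt{-48477 + Z{\left(A \right)}} = \sqrt{-48477 + \frac{46}{270}} = \sqrt{-48477 + 46 \cdot \frac{1}{270}} = \sqrt{-48477 + \frac{23}{135}} = \sqrt{- \frac{6544372}{135}} = \frac{2 i \sqrt{24541395}}{45}$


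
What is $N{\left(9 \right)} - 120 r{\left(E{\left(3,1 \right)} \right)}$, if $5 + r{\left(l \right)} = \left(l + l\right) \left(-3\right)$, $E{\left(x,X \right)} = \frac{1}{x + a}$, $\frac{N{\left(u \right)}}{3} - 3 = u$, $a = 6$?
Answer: $716$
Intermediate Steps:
$N{\left(u \right)} = 9 + 3 u$
$E{\left(x,X \right)} = \frac{1}{6 + x}$ ($E{\left(x,X \right)} = \frac{1}{x + 6} = \frac{1}{6 + x}$)
$r{\left(l \right)} = -5 - 6 l$ ($r{\left(l \right)} = -5 + \left(l + l\right) \left(-3\right) = -5 + 2 l \left(-3\right) = -5 - 6 l$)
$N{\left(9 \right)} - 120 r{\left(E{\left(3,1 \right)} \right)} = \left(9 + 3 \cdot 9\right) - 120 \left(-5 - \frac{6}{6 + 3}\right) = \left(9 + 27\right) - 120 \left(-5 - \frac{6}{9}\right) = 36 - 120 \left(-5 - \frac{2}{3}\right) = 36 - -680 = 36 + 680 = 716$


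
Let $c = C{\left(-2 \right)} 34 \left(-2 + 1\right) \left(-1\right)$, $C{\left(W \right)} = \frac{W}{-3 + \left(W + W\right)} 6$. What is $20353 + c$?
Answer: $\frac{142879}{7} \approx 20411.0$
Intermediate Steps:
$C{\left(W \right)} = \frac{6 W}{-3 + 2 W}$ ($C{\left(W \right)} = \frac{W}{-3 + 2 W} 6 = \frac{6 W}{-3 + 2 W}$)
$c = \frac{408}{7}$ ($c = 6 \left(-2\right) \frac{1}{-3 + 2 \left(-2\right)} 34 \left(-2 + 1\right) \left(-1\right) = 6 \left(-2\right) \frac{1}{-3 - 4} \cdot 34 \left(\left(-1\right) \left(-1\right)\right) = 6 \left(-2\right) \frac{1}{-7} \cdot 34 \cdot 1 = 6 \left(-2\right) \left(- \frac{1}{7}\right) 34 \cdot 1 = \frac{12}{7} \cdot 34 \cdot 1 = \frac{408}{7} \cdot 1 = \frac{408}{7} \approx 58.286$)
$20353 + c = 20353 + \frac{408}{7} = \frac{142879}{7}$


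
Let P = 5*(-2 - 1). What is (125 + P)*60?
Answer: 6600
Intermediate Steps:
P = -15 (P = 5*(-3) = -15)
(125 + P)*60 = (125 - 15)*60 = 110*60 = 6600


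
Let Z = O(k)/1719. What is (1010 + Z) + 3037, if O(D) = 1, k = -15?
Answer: 6956794/1719 ≈ 4047.0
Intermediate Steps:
Z = 1/1719 ≈ 0.00058173
(1010 + Z) + 3037 = (1010 + 1/1719) + 3037 = 1736191/1719 + 3037 = 6956794/1719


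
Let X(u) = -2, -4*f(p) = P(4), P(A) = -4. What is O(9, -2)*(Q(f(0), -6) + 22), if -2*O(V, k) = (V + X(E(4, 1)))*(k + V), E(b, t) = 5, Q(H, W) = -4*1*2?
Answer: -343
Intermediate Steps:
f(p) = 1 (f(p) = -1/4*(-4) = 1)
Q(H, W) = -8 (Q(H, W) = -4*2 = -8)
O(V, k) = -(-2 + V)*(V + k)/2 (O(V, k) = -(V - 2)*(k + V)/2 = -(-2 + V)*(V + k)/2)
O(9, -2)*(Q(f(0), -6) + 22) = (9 - 2 - 1/2*9**2 - 1/2*9*(-2))*(-8 + 22) = (9 - 2 - 1/2*81 + 9)*14 = (9 - 2 - 81/2 + 9)*14 = -49/2*14 = -343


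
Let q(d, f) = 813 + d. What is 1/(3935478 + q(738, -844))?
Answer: 1/3937029 ≈ 2.5400e-7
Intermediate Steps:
1/(3935478 + q(738, -844)) = 1/(3935478 + (813 + 738)) = 1/(3935478 + 1551) = 1/3937029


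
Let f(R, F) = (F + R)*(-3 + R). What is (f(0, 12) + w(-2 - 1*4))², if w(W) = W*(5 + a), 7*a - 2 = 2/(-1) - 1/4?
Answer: 848241/196 ≈ 4327.8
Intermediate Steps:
f(R, F) = (-3 + R)*(F + R)
a = -1/28 (a = 2/7 + (2/(-1) - 1/4)/7 = 2/7 + (2*(-1) - 1*¼)/7 = 2/7 + (-2 - ¼)/7 = 2/7 + (⅐)*(-9/4) = 2/7 - 9/28 = -1/28 ≈ -0.035714)
w(W) = 139*W/28 (w(W) = W*(5 - 1/28) = W*(139/28) = 139*W/28)
(f(0, 12) + w(-2 - 1*4))² = ((0² - 3*12 - 3*0 + 12*0) + 139*(-2 - 1*4)/28)² = ((0 - 36 + 0 + 0) + 139*(-2 - 4)/28)² = (-36 + (139/28)*(-6))² = (-36 - 417/14)² = (-921/14)² = 848241/196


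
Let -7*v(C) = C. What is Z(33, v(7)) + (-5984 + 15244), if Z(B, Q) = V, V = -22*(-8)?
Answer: 9436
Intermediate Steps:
V = 176
v(C) = -C/7
Z(B, Q) = 176
Z(33, v(7)) + (-5984 + 15244) = 176 + (-5984 + 15244) = 176 + 9260 = 9436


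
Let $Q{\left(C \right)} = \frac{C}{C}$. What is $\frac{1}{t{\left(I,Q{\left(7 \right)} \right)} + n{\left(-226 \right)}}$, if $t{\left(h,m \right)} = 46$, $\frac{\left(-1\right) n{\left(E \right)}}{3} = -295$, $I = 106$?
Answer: $\frac{1}{931} \approx 0.0010741$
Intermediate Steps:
$n{\left(E \right)} = 885$ ($n{\left(E \right)} = \left(-3\right) \left(-295\right) = 885$)
$Q{\left(C \right)} = 1$
$\frac{1}{t{\left(I,Q{\left(7 \right)} \right)} + n{\left(-226 \right)}} = \frac{1}{46 + 885} = \frac{1}{931}$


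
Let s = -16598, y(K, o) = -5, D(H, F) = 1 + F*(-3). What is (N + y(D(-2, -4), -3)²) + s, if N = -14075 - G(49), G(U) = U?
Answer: -30697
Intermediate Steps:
D(H, F) = 1 - 3*F
N = -14124 (N = -14075 - 1*49 = -14075 - 49 = -14124)
(N + y(D(-2, -4), -3)²) + s = (-14124 + (-5)²) - 16598 = (-14124 + 25) - 16598 = -14099 - 16598 = -30697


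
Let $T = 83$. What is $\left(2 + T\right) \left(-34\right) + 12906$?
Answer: $10016$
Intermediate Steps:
$\left(2 + T\right) \left(-34\right) + 12906 = \left(2 + 83\right) \left(-34\right) + 12906 = 85 \left(-34\right) + 12906 = -2890 + 12906 = 10016$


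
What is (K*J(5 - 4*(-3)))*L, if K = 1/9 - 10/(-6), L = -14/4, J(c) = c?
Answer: -952/9 ≈ -105.78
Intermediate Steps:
L = -7/2 (L = -14*¼ = -7/2 ≈ -3.5000)
K = 16/9 (K = 1*(⅑) - 10*(-⅙) = ⅑ + 5/3 = 16/9 ≈ 1.7778)
(K*J(5 - 4*(-3)))*L = (16*(5 - 4*(-3))/9)*(-7/2) = (16*(5 + 12)/9)*(-7/2) = ((16/9)*17)*(-7/2) = (272/9)*(-7/2) = -952/9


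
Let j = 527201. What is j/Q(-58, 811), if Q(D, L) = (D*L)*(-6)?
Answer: 527201/282228 ≈ 1.8680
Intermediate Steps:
Q(D, L) = -6*D*L
j/Q(-58, 811) = 527201/((-6*(-58)*811)) = 527201/282228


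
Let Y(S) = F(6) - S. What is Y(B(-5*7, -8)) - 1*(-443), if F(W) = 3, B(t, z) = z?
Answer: 454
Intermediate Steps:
Y(S) = 3 - S
Y(B(-5*7, -8)) - 1*(-443) = (3 - 1*(-8)) - 1*(-443) = (3 + 8) + 443 = 11 + 443 = 454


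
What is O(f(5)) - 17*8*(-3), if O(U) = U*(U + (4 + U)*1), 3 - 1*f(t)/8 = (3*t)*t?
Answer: 661656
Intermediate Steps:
f(t) = 24 - 24*t² (f(t) = 24 - 8*3*t*t = 24 - 24*t²)
O(U) = U*(4 + 2*U) (O(U) = U*(U + (4 + U)) = U*(4 + 2*U))
O(f(5)) - 17*8*(-3) = 2*(24 - 24*5²)*(2 + (24 - 24*5²)) - 17*8*(-3) = 2*(24 - 24*25)*(2 + (24 - 24*25)) - 136*(-3) = 2*(24 - 600)*(2 + (24 - 600)) + 408 = 2*(-576)*(2 - 576) + 408 = 2*(-576)*(-574) + 408 = 661248 + 408 = 661656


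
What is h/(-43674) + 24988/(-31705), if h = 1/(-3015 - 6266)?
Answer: -10128595757567/12851253781770 ≈ -0.78814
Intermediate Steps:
h = -1/9281 (h = 1/(-9281) = -1/9281 ≈ -0.00010775)
h/(-43674) + 24988/(-31705) = -1/9281/(-43674) + 24988/(-31705) = -1/9281*(-1/43674) + 24988*(-1/31705) = 1/405338394 - 24988/31705 = -10128595757567/12851253781770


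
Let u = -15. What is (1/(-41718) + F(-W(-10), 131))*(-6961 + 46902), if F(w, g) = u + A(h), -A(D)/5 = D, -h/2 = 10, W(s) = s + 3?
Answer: 141631944289/41718 ≈ 3.3950e+6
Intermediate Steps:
W(s) = 3 + s
h = -20 (h = -2*10 = -20)
A(D) = -5*D
F(w, g) = 85 (F(w, g) = -15 - 5*(-20) = -15 + 100 = 85)
(1/(-41718) + F(-W(-10), 131))*(-6961 + 46902) = (1/(-41718) + 85)*(-6961 + 46902) = (-1/41718 + 85)*39941 = (3546029/41718)*39941 = 141631944289/41718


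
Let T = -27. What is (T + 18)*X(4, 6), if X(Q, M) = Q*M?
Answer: -216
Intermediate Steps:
X(Q, M) = M*Q
(T + 18)*X(4, 6) = (-27 + 18)*(6*4) = -9*24 = -216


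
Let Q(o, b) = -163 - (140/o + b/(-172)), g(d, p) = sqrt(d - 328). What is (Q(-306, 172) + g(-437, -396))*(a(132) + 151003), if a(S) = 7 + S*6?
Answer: -3751938232/153 + 455406*I*sqrt(85) ≈ -2.4522e+7 + 4.1986e+6*I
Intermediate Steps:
g(d, p) = sqrt(-328 + d)
Q(o, b) = -163 - 140/o + b/172 (Q(o, b) = -163 - (140/o + b*(-1/172)) = -163 - (140/o - b/172) = -163 + (-140/o + b/172) = -163 - 140/o + b/172)
a(S) = 7 + 6*S
(Q(-306, 172) + g(-437, -396))*(a(132) + 151003) = ((-163 - 140/(-306) + (1/172)*172) + sqrt(-328 - 437))*((7 + 6*132) + 151003) = ((-163 - 140*(-1/306) + 1) + sqrt(-765))*((7 + 792) + 151003) = ((-163 + 70/153 + 1) + 3*I*sqrt(85))*(799 + 151003) = (-24716/153 + 3*I*sqrt(85))*151802 = -3751938232/153 + 455406*I*sqrt(85)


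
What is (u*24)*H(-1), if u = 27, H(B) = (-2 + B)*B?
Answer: 1944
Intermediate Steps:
H(B) = B*(-2 + B)
(u*24)*H(-1) = (27*24)*(-(-2 - 1)) = 648*(-1*(-3)) = 648*3 = 1944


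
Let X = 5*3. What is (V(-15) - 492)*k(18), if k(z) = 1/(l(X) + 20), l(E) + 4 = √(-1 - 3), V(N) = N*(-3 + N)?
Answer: -888/65 + 111*I/65 ≈ -13.662 + 1.7077*I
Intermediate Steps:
X = 15
l(E) = -4 + 2*I (l(E) = -4 + √(-1 - 3) = -4 + √(-4) = -4 + 2*I)
k(z) = (16 - 2*I)/260 (k(z) = 1/((-4 + 2*I) + 20) = 1/(16 + 2*I) = (16 - 2*I)/260)
(V(-15) - 492)*k(18) = (-15*(-3 - 15) - 492)*(4/65 - I/130) = (-15*(-18) - 492)*(4/65 - I/130) = (270 - 492)*(4/65 - I/130) = -222*(4/65 - I/130) = -888/65 + 111*I/65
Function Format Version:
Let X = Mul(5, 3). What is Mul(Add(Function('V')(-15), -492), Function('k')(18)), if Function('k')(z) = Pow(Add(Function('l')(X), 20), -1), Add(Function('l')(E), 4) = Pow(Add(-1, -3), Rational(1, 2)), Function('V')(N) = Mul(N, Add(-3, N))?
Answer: Add(Rational(-888, 65), Mul(Rational(111, 65), I)) ≈ Add(-13.662, Mul(1.7077, I))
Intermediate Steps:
X = 15
Function('l')(E) = Add(-4, Mul(2, I)) (Function('l')(E) = Add(-4, Pow(Add(-1, -3), Rational(1, 2))) = Add(-4, Pow(-4, Rational(1, 2))) = Add(-4, Mul(2, I)))
Function('k')(z) = Mul(Rational(1, 260), Add(16, Mul(-2, I))) (Function('k')(z) = Pow(Add(Add(-4, Mul(2, I)), 20), -1) = Pow(Add(16, Mul(2, I)), -1) = Mul(Rational(1, 260), Add(16, Mul(-2, I))))
Mul(Add(Function('V')(-15), -492), Function('k')(18)) = Mul(Add(Mul(-15, Add(-3, -15)), -492), Add(Rational(4, 65), Mul(Rational(-1, 130), I))) = Mul(Add(Mul(-15, -18), -492), Add(Rational(4, 65), Mul(Rational(-1, 130), I))) = Mul(Add(270, -492), Add(Rational(4, 65), Mul(Rational(-1, 130), I))) = Mul(-222, Add(Rational(4, 65), Mul(Rational(-1, 130), I))) = Add(Rational(-888, 65), Mul(Rational(111, 65), I))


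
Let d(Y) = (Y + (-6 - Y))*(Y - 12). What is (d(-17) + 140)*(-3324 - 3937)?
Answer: -2279954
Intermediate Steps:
d(Y) = 72 - 6*Y (d(Y) = -6*(-12 + Y) = 72 - 6*Y)
(d(-17) + 140)*(-3324 - 3937) = ((72 - 6*(-17)) + 140)*(-3324 - 3937) = ((72 + 102) + 140)*(-7261) = (174 + 140)*(-7261) = 314*(-7261) = -2279954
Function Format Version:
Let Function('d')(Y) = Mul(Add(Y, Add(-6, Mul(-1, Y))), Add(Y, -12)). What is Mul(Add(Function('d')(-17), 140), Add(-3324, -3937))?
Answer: -2279954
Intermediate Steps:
Function('d')(Y) = Add(72, Mul(-6, Y)) (Function('d')(Y) = Mul(-6, Add(-12, Y)) = Add(72, Mul(-6, Y)))
Mul(Add(Function('d')(-17), 140), Add(-3324, -3937)) = Mul(Add(Add(72, Mul(-6, -17)), 140), Add(-3324, -3937)) = Mul(Add(Add(72, 102), 140), -7261) = Mul(Add(174, 140), -7261) = Mul(314, -7261) = -2279954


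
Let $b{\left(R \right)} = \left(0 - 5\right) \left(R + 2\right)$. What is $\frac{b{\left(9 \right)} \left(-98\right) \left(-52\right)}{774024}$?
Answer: $- \frac{35035}{96753} \approx -0.36211$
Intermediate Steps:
$b{\left(R \right)} = -10 - 5 R$ ($b{\left(R \right)} = - 5 \left(2 + R\right) = -10 - 5 R$)
$\frac{b{\left(9 \right)} \left(-98\right) \left(-52\right)}{774024} = \frac{\left(-10 - 45\right) \left(-98\right) \left(-52\right)}{774024} = \left(-10 - 45\right) \left(-98\right) \left(-52\right) \frac{1}{774024} = \left(-55\right) \left(-98\right) \left(-52\right) \frac{1}{774024} = 5390 \left(-52\right) \frac{1}{774024} = \left(-280280\right) \frac{1}{774024} = - \frac{35035}{96753}$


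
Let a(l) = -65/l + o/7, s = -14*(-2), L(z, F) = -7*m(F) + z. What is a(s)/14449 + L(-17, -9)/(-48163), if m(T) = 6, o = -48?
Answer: 11491857/19485401236 ≈ 0.00058977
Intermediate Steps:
L(z, F) = -42 + z (L(z, F) = -7*6 + z = -42 + z)
s = 28
a(l) = -48/7 - 65/l (a(l) = -65/l - 48/7 = -48/7 - 65/l)
a(s)/14449 + L(-17, -9)/(-48163) = (-48/7 - 65/28)/14449 + (-42 - 17)/(-48163) = (-48/7 - 65*1/28)*(1/14449) - 59*(-1/48163) = (-48/7 - 65/28)*(1/14449) + 59/48163 = -257/28*1/14449 + 59/48163 = -257/404572 + 59/48163 = 11491857/19485401236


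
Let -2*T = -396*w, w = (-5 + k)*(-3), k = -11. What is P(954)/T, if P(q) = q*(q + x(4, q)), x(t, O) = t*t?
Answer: 25705/264 ≈ 97.367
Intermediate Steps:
w = 48 (w = (-5 - 11)*(-3) = -16*(-3) = 48)
x(t, O) = t**2
P(q) = q*(16 + q) (P(q) = q*(q + 4**2) = q*(q + 16) = q*(16 + q))
T = 9504 (T = -(-198)*48 = -1/2*(-19008) = 9504)
P(954)/T = (954*(16 + 954))/9504 = (954*970)*(1/9504) = 925380*(1/9504) = 25705/264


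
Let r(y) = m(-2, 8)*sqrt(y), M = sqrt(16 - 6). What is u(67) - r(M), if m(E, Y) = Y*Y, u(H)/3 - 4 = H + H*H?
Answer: 13680 - 64*10**(1/4) ≈ 13566.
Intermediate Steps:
u(H) = 12 + 3*H + 3*H**2 (u(H) = 12 + 3*(H + H*H) = 12 + 3*(H + H**2) = 12 + (3*H + 3*H**2) = 12 + 3*H + 3*H**2)
m(E, Y) = Y**2
M = sqrt(10) ≈ 3.1623
r(y) = 64*sqrt(y) (r(y) = 8**2*sqrt(y) = 64*sqrt(y))
u(67) - r(M) = (12 + 3*67 + 3*67**2) - 64*sqrt(sqrt(10)) = (12 + 201 + 3*4489) - 64*10**(1/4) = (12 + 201 + 13467) - 64*10**(1/4) = 13680 - 64*10**(1/4)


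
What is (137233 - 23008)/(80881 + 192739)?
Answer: 22845/54724 ≈ 0.41746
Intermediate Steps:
(137233 - 23008)/(80881 + 192739) = 114225/273620 = 114225*(1/273620) = 22845/54724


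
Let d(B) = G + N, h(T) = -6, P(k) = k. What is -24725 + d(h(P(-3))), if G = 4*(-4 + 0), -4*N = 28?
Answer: -24748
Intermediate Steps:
N = -7 (N = -1/4*28 = -7)
G = -16 (G = 4*(-4) = -16)
d(B) = -23 (d(B) = -16 - 7 = -23)
-24725 + d(h(P(-3))) = -24725 - 23 = -24748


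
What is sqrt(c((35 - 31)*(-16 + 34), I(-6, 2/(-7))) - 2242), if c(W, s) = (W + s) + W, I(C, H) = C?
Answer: 2*I*sqrt(526) ≈ 45.869*I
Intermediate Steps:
c(W, s) = s + 2*W
sqrt(c((35 - 31)*(-16 + 34), I(-6, 2/(-7))) - 2242) = sqrt((-6 + 2*((35 - 31)*(-16 + 34))) - 2242) = sqrt((-6 + 2*(4*18)) - 2242) = sqrt((-6 + 2*72) - 2242) = sqrt((-6 + 144) - 2242) = sqrt(138 - 2242) = sqrt(-2104) = 2*I*sqrt(526)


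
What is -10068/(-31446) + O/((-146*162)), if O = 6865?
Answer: 1236197/41320044 ≈ 0.029918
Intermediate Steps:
-10068/(-31446) + O/((-146*162)) = -10068/(-31446) + 6865/((-146*162)) = -10068*(-1/31446) + 6865/(-23652) = 1678/5241 + 6865*(-1/23652) = 1678/5241 - 6865/23652 = 1236197/41320044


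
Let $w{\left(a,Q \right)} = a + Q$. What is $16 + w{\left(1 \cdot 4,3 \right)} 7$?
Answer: $65$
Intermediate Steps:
$w{\left(a,Q \right)} = Q + a$
$16 + w{\left(1 \cdot 4,3 \right)} 7 = 16 + \left(3 + 1 \cdot 4\right) 7 = 16 + \left(3 + 4\right) 7 = 16 + 7 \cdot 7 = 16 + 49 = 65$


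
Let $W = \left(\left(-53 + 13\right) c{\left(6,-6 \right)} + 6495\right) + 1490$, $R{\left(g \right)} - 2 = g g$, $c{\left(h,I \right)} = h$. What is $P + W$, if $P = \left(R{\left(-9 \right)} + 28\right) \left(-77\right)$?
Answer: $-802$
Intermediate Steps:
$R{\left(g \right)} = 2 + g^{2}$ ($R{\left(g \right)} = 2 + g g = 2 + g^{2}$)
$P = -8547$ ($P = \left(\left(2 + \left(-9\right)^{2}\right) + 28\right) \left(-77\right) = \left(\left(2 + 81\right) + 28\right) \left(-77\right) = \left(83 + 28\right) \left(-77\right) = 111 \left(-77\right) = -8547$)
$W = 7745$ ($W = \left(\left(-53 + 13\right) 6 + 6495\right) + 1490 = \left(\left(-40\right) 6 + 6495\right) + 1490 = \left(-240 + 6495\right) + 1490 = 6255 + 1490 = 7745$)
$P + W = -8547 + 7745 = -802$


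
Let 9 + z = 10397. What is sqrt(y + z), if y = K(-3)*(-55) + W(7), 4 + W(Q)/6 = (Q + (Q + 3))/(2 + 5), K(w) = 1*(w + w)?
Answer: 4*sqrt(32795)/7 ≈ 103.48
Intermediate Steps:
z = 10388 (z = -9 + 10397 = 10388)
K(w) = 2*w (K(w) = 1*(2*w) = 2*w)
W(Q) = -150/7 + 12*Q/7 (W(Q) = -24 + 6*((Q + (Q + 3))/(2 + 5)) = -24 + 6*((Q + (3 + Q))/7) = -24 + 6*((3 + 2*Q)*(1/7)) = -24 + 6*(3/7 + 2*Q/7) = -24 + (18/7 + 12*Q/7) = -150/7 + 12*Q/7)
y = 2244/7 (y = (2*(-3))*(-55) + (-150/7 + (12/7)*7) = -6*(-55) + (-150/7 + 12) = 330 - 66/7 = 2244/7 ≈ 320.57)
sqrt(y + z) = sqrt(2244/7 + 10388) = sqrt(74960/7) = 4*sqrt(32795)/7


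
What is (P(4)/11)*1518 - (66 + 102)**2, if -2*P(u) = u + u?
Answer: -28776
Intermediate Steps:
P(u) = -u (P(u) = -(u + u)/2 = -u)
(P(4)/11)*1518 - (66 + 102)**2 = (-1*4/11)*1518 - (66 + 102)**2 = -4*1/11*1518 - 1*168**2 = -4/11*1518 - 1*28224 = -552 - 28224 = -28776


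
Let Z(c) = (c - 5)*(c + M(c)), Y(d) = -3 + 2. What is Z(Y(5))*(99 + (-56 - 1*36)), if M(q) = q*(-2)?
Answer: -42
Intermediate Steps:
M(q) = -2*q
Y(d) = -1
Z(c) = -c*(-5 + c) (Z(c) = (c - 5)*(c - 2*c) = (-5 + c)*(-c) = -c*(-5 + c))
Z(Y(5))*(99 + (-56 - 1*36)) = (-(5 - 1*(-1)))*(99 + (-56 - 1*36)) = (-(5 + 1))*(99 + (-56 - 36)) = (-1*6)*(99 - 92) = -6*7 = -42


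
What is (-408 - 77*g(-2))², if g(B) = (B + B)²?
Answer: 2689600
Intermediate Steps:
g(B) = 4*B² (g(B) = (2*B)² = 4*B²)
(-408 - 77*g(-2))² = (-408 - 308*(-2)²)² = (-408 - 308*4)² = (-408 - 77*16)² = (-408 - 1232)² = (-1640)² = 2689600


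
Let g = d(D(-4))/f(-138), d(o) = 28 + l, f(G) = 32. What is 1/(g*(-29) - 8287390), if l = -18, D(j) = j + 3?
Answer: -16/132598385 ≈ -1.2067e-7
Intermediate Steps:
D(j) = 3 + j
d(o) = 10 (d(o) = 28 - 18 = 10)
g = 5/16 (g = 10/32 = 10*(1/32) = 5/16 ≈ 0.31250)
1/(g*(-29) - 8287390) = 1/((5/16)*(-29) - 8287390) = 1/(-145/16 - 8287390) = 1/(-132598385/16) = -16/132598385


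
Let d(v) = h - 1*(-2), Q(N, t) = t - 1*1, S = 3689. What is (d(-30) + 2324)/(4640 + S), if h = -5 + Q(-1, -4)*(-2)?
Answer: 2331/8329 ≈ 0.27987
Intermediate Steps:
Q(N, t) = -1 + t (Q(N, t) = t - 1 = -1 + t)
h = 5 (h = -5 + (-1 - 4)*(-2) = -5 - 5*(-2) = -5 + 10 = 5)
d(v) = 7 (d(v) = 5 - 1*(-2) = 5 + 2 = 7)
(d(-30) + 2324)/(4640 + S) = (7 + 2324)/(4640 + 3689) = 2331/8329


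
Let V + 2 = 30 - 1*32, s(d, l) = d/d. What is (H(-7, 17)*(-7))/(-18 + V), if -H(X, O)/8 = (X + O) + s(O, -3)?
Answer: -28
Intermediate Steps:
s(d, l) = 1
H(X, O) = -8 - 8*O - 8*X (H(X, O) = -8*((X + O) + 1) = -8*((O + X) + 1) = -8*(1 + O + X) = -8 - 8*O - 8*X)
V = -4 (V = -2 + (30 - 1*32) = -2 + (30 - 32) = -2 - 2 = -4)
(H(-7, 17)*(-7))/(-18 + V) = ((-8 - 8*17 - 8*(-7))*(-7))/(-18 - 4) = ((-8 - 136 + 56)*(-7))/(-22) = -88*(-7)*(-1/22) = 616*(-1/22) = -28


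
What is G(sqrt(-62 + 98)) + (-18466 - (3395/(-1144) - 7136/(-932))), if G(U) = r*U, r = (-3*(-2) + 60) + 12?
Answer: -4798652757/266552 ≈ -18003.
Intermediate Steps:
r = 78 (r = (6 + 60) + 12 = 66 + 12 = 78)
G(U) = 78*U
G(sqrt(-62 + 98)) + (-18466 - (3395/(-1144) - 7136/(-932))) = 78*sqrt(-62 + 98) + (-18466 - (3395/(-1144) - 7136/(-932))) = 78*sqrt(36) + (-18466 - (3395*(-1/1144) - 7136*(-1/932))) = 78*6 + (-18466 - (-3395/1144 + 1784/233)) = 468 + (-18466 - 1*1249861/266552) = 468 + (-18466 - 1249861/266552) = 468 - 4923399093/266552 = -4798652757/266552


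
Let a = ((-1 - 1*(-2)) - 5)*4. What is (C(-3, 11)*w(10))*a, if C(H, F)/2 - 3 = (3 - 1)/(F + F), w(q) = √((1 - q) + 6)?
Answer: -1088*I*√3/11 ≈ -171.32*I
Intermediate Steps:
w(q) = √(7 - q)
C(H, F) = 6 + 2/F (C(H, F) = 6 + 2*((3 - 1)/(F + F)) = 6 + 2*(2/((2*F))) = 6 + 2*(2*(1/(2*F))) = 6 + 2/F)
a = -16 (a = ((-1 + 2) - 5)*4 = (1 - 5)*4 = -4*4 = -16)
(C(-3, 11)*w(10))*a = ((6 + 2/11)*√(7 - 1*10))*(-16) = ((6 + 2*(1/11))*√(7 - 10))*(-16) = ((6 + 2/11)*√(-3))*(-16) = (68*(I*√3)/11)*(-16) = (68*I*√3/11)*(-16) = -1088*I*√3/11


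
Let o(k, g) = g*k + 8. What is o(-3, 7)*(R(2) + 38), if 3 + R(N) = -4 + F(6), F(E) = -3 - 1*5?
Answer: -299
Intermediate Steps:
F(E) = -8 (F(E) = -3 - 5 = -8)
o(k, g) = 8 + g*k
R(N) = -15 (R(N) = -3 + (-4 - 8) = -3 - 12 = -15)
o(-3, 7)*(R(2) + 38) = (8 + 7*(-3))*(-15 + 38) = (8 - 21)*23 = -13*23 = -299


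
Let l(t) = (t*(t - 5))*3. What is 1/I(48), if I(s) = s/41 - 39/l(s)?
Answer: 84624/98539 ≈ 0.85879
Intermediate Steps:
l(t) = 3*t*(-5 + t) (l(t) = (t*(-5 + t))*3 = 3*t*(-5 + t))
I(s) = s/41 - 13/(s*(-5 + s)) (I(s) = s/41 - 39*1/(3*s*(-5 + s)) = s*(1/41) - 13/(s*(-5 + s)) = s/41 - 13/(s*(-5 + s)))
1/I(48) = 1/((1/41)*(-533 + 48**2*(-5 + 48))/(48*(-5 + 48))) = 1/((1/41)*(1/48)*(-533 + 2304*43)/43) = 1/((1/41)*(1/48)*(1/43)*(-533 + 99072)) = 1/((1/41)*(1/48)*(1/43)*98539) = 1/(98539/84624) = 84624/98539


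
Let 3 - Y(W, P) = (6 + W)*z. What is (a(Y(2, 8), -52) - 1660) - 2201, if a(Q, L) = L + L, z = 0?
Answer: -3965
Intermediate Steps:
Y(W, P) = 3 (Y(W, P) = 3 - (6 + W)*0 = 3 - 1*0 = 3 + 0 = 3)
a(Q, L) = 2*L
(a(Y(2, 8), -52) - 1660) - 2201 = (2*(-52) - 1660) - 2201 = (-104 - 1660) - 2201 = -1764 - 2201 = -3965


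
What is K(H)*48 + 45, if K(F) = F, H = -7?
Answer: -291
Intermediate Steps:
K(H)*48 + 45 = -7*48 + 45 = -336 + 45 = -291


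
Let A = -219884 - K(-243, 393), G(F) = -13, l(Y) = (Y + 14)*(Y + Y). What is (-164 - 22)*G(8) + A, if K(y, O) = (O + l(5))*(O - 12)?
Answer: -439589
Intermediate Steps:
l(Y) = 2*Y*(14 + Y) (l(Y) = (14 + Y)*(2*Y) = 2*Y*(14 + Y))
K(y, O) = (-12 + O)*(190 + O) (K(y, O) = (O + 2*5*(14 + 5))*(O - 12) = (O + 2*5*19)*(-12 + O) = (O + 190)*(-12 + O) = (190 + O)*(-12 + O) = (-12 + O)*(190 + O))
A = -442007 (A = -219884 - (-2280 + 393² + 178*393) = -219884 - (-2280 + 154449 + 69954) = -219884 - 1*222123 = -219884 - 222123 = -442007)
(-164 - 22)*G(8) + A = (-164 - 22)*(-13) - 442007 = -186*(-13) - 442007 = 2418 - 442007 = -439589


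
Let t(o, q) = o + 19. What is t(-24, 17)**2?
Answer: 25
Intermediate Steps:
t(o, q) = 19 + o
t(-24, 17)**2 = (19 - 24)**2 = (-5)**2 = 25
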